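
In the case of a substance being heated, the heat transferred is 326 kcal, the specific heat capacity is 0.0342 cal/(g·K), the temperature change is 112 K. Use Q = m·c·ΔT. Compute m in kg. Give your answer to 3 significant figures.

85.1 kg

Rearranging: m = Q/(c·ΔT).
Q = 326 kcal = 1.364×10^6 J; c = 0.0342 cal/(g·K) = 143.1 J/(kg·K); ΔT = 112 K.
m = 85.11 kg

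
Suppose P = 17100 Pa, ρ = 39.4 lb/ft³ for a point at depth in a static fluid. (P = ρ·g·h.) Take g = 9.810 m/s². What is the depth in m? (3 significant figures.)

Rearranging P = ρ·g·h for h: h = P/(ρ·g).
P = 17100 Pa; ρ = 39.4 lb/ft³ = 631.1 kg/m³; g = 9.810 m/s².
h = 2.762 m

2.76 m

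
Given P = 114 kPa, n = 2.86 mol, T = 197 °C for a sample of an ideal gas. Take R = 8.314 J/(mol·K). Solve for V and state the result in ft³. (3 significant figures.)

3.46 ft³

Rearranging: V = nRT/P.
P = 114 kPa = 1.140×10^5 Pa; n = 2.86 mol; T = 197 °C = 470.1 K; R = 8.314 J/(mol·K).
V = 0.09806 m³
0.09806 m³ × (1 ft³ / 0.02832 m³) = 3.463 ft³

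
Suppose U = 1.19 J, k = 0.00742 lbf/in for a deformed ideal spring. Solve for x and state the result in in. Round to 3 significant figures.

Rearranging U = ½k·x² for x: x = √(2U/k).
U = 1.19 J; k = 0.00742 lbf/in = 1.299 N/m.
x = 1.353 m
1.353 m × (1 in / 0.02540 m) = 53.28 in

53.3 in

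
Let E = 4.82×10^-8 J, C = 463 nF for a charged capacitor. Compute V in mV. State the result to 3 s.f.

456 mV

Rearranging E = ½C·V² for V: V = √(2E/C).
E = 4.82×10^-8 J; C = 463 nF = 4.630×10^-7 F.
V = 0.4563 V
0.4563 V × (1 mV / 0.001000 V) = 456.3 mV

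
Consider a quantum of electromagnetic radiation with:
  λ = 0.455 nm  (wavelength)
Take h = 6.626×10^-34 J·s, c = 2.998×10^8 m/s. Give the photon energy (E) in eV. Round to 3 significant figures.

Directly: E = hc/λ.
λ = 0.455 nm = 4.550×10^-10 m; h = 6.626×10^-34 J·s; c = 2.998×10^8 m/s.
E = 4.366×10^-16 J  (the unit combination reduces to kg·m²/s² = J)
4.366×10^-16 J × (1 eV / 1.602×10^-19 J) = 2725 eV

2720 eV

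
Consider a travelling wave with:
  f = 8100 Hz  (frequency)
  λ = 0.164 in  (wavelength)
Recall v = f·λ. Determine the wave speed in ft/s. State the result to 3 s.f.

111 ft/s

v is given directly by: v = fλ.
f = 8100 Hz; λ = 0.164 in = 0.004166 m.
v = 33.74 m/s
33.74 m/s × (1 ft/s / 0.3048 m/s) = 110.7 ft/s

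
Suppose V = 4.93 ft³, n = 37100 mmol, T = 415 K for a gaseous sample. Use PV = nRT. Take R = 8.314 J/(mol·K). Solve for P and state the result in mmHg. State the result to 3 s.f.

6880 mmHg

Directly: P = nRT/V.
V = 4.93 ft³ = 0.1396 m³; n = 37100 mmol = 37.10 mol; T = 415 K; R = 8.314 J/(mol·K).
P = 9.169×10^5 Pa  (the unit combination reduces to kg/(m·s²) = Pa)
9.169×10^5 Pa × (1 mmHg / 133.3 Pa) = 6878 mmHg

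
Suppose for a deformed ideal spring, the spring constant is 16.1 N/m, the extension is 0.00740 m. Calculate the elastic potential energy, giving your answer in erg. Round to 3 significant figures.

4410 erg

Directly: U = ½kx².
k = 16.1 N/m; x = 0.00740 m.
U = 4.408×10^-4 J
4.408×10^-4 J × (1 erg / 1.000×10^-7 J) = 4408 erg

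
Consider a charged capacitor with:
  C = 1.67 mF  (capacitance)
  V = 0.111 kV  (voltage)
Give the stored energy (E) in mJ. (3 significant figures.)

Directly: E = ½CV².
C = 1.67 mF = 0.001670 F; V = 0.111 kV = 111.0 V.
E = 10.29 J
10.29 J × (1 mJ / 0.001000 J) = 10288 mJ

10300 mJ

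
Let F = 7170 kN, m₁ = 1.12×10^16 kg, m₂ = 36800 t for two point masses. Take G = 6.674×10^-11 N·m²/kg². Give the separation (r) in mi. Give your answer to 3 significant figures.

From Newton's law of gravitation: r = √(G·m₁m₂/F).
F = 7170 kN = 7.170×10^6 N; m₁ = 1.12×10^16 kg; m₂ = 36800 t = 3.680×10^7 kg; G = 6.674×10^-11 N·m²/kg².
r = 1959 m
1959 m × (1 mi / 1609 m) = 1.217 mi

1.22 mi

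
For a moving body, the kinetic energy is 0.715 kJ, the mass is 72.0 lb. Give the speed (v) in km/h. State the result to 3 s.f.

Rearranging KE = ½mv² for v: v = √(2·KE/m).
KE = 0.715 kJ = 715.0 J; m = 72.0 lb = 32.66 kg.
v = 6.617 m/s
6.617 m/s × (1 km/h / 0.2778 m/s) = 23.82 km/h

23.8 km/h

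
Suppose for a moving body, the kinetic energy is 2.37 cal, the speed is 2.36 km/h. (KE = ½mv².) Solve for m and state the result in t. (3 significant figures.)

0.0461 t

Rearranging: m = 2·KE/v².
KE = 2.37 cal = 9.916 J; v = 2.36 km/h = 0.6556 m/s.
m = 46.15 kg
46.15 kg × (1 t / 1000 kg) = 0.04615 t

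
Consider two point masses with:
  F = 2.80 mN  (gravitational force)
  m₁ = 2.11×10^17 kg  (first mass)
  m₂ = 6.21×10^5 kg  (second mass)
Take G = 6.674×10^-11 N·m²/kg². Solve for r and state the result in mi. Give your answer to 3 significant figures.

Rearranging F = G·m₁·m₂/r² for r: r = √(G·m₁m₂/F).
F = 2.80 mN = 0.002800 N; m₁ = 2.11×10^17 kg; m₂ = 6.21×10^5 kg; G = 6.674×10^-11 N·m²/kg².
r = 5.589×10^7 m
5.589×10^7 m × (1 mi / 1609 m) = 34726 mi

34700 mi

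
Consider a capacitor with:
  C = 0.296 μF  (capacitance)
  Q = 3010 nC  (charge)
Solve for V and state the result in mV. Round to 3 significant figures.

10200 mV

Rearranging: V = Q/C.
C = 0.296 μF = 2.960×10^-7 F; Q = 3010 nC = 3.010×10^-6 C.
V = 10.17 V
10.17 V × (1 mV / 0.001000 V) = 10169 mV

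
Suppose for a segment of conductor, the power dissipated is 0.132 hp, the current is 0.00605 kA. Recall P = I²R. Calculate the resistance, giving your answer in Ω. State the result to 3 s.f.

2.69 Ω

Solving P = I²R for R: R = P/I².
P = 0.132 hp = 98.43 W; I = 0.00605 kA = 6.050 A.
R = 2.689 Ω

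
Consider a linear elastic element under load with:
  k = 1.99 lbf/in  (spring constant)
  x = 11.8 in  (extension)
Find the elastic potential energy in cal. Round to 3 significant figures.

U is given directly by: U = ½kx².
k = 1.99 lbf/in = 348.5 N/m; x = 11.8 in = 0.2997 m.
U = 15.65 J
15.65 J × (1 cal / 4.184 J) = 3.741 cal

3.74 cal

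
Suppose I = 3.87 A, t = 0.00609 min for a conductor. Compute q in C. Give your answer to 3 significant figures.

1.41 C

Directly: q = It.
I = 3.87 A; t = 0.00609 min = 0.3654 s.
q = 1.414 C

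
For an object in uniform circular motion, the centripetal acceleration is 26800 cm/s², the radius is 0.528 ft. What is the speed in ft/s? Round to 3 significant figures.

Rearranging: v = √(a·r).
a = 26800 cm/s² = 268.0 m/s²; r = 0.528 ft = 0.1609 m.
v = 6.567 m/s
6.567 m/s × (1 ft/s / 0.3048 m/s) = 21.55 ft/s

21.5 ft/s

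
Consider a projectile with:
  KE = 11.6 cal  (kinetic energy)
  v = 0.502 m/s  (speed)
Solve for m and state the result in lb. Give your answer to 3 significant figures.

849 lb

Rearranging: m = 2·KE/v².
KE = 11.6 cal = 48.53 J; v = 0.502 m/s.
m = 385.2 kg
385.2 kg × (1 lb / 0.4536 kg) = 849.2 lb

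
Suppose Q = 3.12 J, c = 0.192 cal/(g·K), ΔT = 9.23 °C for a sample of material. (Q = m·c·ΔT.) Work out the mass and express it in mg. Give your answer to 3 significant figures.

Solving Q = m·c·ΔT for m: m = Q/(c·ΔT).
Q = 3.12 J; c = 0.192 cal/(g·K) = 803.3 J/(kg·K); ΔT = 9.23 °C = 9.230 K.
m = 4.208×10^-4 kg
4.208×10^-4 kg × (1 mg / 1.000×10^-6 kg) = 420.8 mg

421 mg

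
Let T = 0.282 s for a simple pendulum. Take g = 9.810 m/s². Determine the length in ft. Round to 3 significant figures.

Solving T = 2π√(L/g) for L: L = g·(T/2π)².
T = 0.282 s; g = 9.810 m/s².
L = 0.01976 m
0.01976 m × (1 ft / 0.3048 m) = 0.06483 ft

0.0648 ft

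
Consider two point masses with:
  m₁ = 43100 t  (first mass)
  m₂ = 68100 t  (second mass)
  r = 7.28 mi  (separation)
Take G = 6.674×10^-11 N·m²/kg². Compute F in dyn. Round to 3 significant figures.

143 dyn

Directly: F = Gm₁m₂/r².
m₁ = 43100 t = 4.310×10^7 kg; m₂ = 68100 t = 6.810×10^7 kg; r = 7.28 mi = 11716 m; G = 6.674×10^-11 N·m²/kg².
F = 0.001427 N
0.001427 N × (1 dyn / 1.000×10^-5 N) = 142.7 dyn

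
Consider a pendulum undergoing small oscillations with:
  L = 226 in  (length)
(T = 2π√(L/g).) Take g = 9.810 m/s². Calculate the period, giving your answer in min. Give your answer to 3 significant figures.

T is given directly by: T = 2π√(L/g).
L = 226 in = 5.740 m; g = 9.810 m/s².
T = 4.806 s
4.806 s × (1 min / 60.00 s) = 0.08011 min

0.0801 min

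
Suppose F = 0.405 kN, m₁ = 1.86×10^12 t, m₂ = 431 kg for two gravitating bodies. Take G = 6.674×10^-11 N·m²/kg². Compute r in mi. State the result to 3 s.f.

0.226 mi

Rearranging: r = √(G·m₁m₂/F).
F = 0.405 kN = 405.0 N; m₁ = 1.86×10^12 t = 1.860×10^15 kg; m₂ = 431 kg; G = 6.674×10^-11 N·m²/kg².
r = 363.5 m
363.5 m × (1 mi / 1609 m) = 0.2258 mi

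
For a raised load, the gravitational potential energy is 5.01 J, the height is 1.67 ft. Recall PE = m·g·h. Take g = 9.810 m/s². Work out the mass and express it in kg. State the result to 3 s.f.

Solving PE = m·g·h for m: m = PE/(g·h).
PE = 5.01 J; h = 1.67 ft = 0.5090 m; g = 9.810 m/s².
m = 1.003 kg

1.00 kg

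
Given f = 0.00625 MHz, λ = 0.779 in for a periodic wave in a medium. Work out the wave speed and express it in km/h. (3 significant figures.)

445 km/h

Directly: v = fλ.
f = 0.00625 MHz = 6250 Hz; λ = 0.779 in = 0.01979 m.
v = 123.7 m/s
123.7 m/s × (1 km/h / 0.2778 m/s) = 445.2 km/h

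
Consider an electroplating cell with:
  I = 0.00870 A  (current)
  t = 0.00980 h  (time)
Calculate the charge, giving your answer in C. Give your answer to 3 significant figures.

0.307 C

Directly: q = It.
I = 0.00870 A; t = 0.00980 h = 35.28 s.
q = 0.3069 C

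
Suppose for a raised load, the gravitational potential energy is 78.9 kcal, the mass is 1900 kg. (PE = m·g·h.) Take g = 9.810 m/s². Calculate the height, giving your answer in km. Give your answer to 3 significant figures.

Rearranging: h = PE/(m·g).
PE = 78.9 kcal = 3.301×10^5 J; m = 1900 kg; g = 9.810 m/s².
h = 17.71 m
17.71 m × (1 km / 1000 m) = 0.01771 km

0.0177 km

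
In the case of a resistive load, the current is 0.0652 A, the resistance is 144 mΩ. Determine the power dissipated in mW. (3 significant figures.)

P is given directly by: P = I²R.
I = 0.0652 A; R = 144 mΩ = 0.1440 Ω.
P = 6.121×10^-4 W
6.121×10^-4 W × (1 mW / 0.001000 W) = 0.6121 mW

0.612 mW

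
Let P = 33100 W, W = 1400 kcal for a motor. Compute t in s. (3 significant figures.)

Solving P = W/t for t: t = W/P.
P = 33100 W; W = 1400 kcal = 5.858×10^6 J.
t = 177.0 s

177 s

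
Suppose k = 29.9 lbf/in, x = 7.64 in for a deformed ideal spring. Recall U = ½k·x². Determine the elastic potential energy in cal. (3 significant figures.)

23.6 cal

U is given directly by: U = ½kx².
k = 29.9 lbf/in = 5236 N/m; x = 7.64 in = 0.1941 m.
U = 98.59 J
98.59 J × (1 cal / 4.184 J) = 23.56 cal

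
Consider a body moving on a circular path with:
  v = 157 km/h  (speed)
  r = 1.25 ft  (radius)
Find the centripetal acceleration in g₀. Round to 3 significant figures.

a is given directly by: a = v²/r.
v = 157 km/h = 43.61 m/s; r = 1.25 ft = 0.3810 m.
a = 4992 m/s²
4992 m/s² × (1 g₀ / 9.807 m/s²) = 509.0 g₀

509 g₀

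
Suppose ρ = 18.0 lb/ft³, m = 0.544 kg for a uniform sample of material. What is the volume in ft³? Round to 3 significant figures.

0.0666 ft³

Rearranging: V = m/ρ.
ρ = 18.0 lb/ft³ = 288.3 kg/m³; m = 0.544 kg.
V = 0.001887 m³
0.001887 m³ × (1 ft³ / 0.02832 m³) = 0.06663 ft³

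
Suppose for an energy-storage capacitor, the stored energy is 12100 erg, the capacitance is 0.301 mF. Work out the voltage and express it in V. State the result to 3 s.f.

2.84 V

Rearranging E = ½C·V² for V: V = √(2E/C).
E = 12100 erg = 0.001210 J; C = 0.301 mF = 3.010×10^-4 F.
V = 2.835 V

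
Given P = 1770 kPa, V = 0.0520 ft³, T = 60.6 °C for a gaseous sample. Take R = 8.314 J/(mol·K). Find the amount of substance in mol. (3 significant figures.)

Rearranging: n = PV/(RT).
P = 1770 kPa = 1.770×10^6 Pa; V = 0.0520 ft³ = 0.001472 m³; T = 60.6 °C = 333.8 K; R = 8.314 J/(mol·K).
n = 0.9393 mol

0.939 mol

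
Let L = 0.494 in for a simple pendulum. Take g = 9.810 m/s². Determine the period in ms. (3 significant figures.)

T is given directly by: T = 2π√(L/g).
L = 0.494 in = 0.01255 m; g = 9.810 m/s².
T = 0.2247 s
0.2247 s × (1 ms / 0.001000 s) = 224.7 ms

225 ms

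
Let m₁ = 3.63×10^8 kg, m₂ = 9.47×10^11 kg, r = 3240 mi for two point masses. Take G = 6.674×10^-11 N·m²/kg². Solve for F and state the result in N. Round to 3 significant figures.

8.44×10^-4 N

Directly: F = Gm₁m₂/r².
m₁ = 3.63×10^8 kg; m₂ = 9.47×10^11 kg; r = 3240 mi = 5.214×10^6 m; G = 6.674×10^-11 N·m²/kg².
F = 8.438×10^-4 N  (the unit combination reduces to kg·m/s² = N)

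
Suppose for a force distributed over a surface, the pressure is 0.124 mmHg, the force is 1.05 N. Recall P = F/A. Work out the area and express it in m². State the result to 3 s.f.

Solving P = F/A for A: A = F/P.
P = 0.124 mmHg = 16.53 Pa; F = 1.05 N.
A = 0.06351 m²

0.0635 m²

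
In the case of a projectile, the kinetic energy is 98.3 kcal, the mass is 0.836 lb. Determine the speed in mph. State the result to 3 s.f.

Rearranging: v = √(2·KE/m).
KE = 98.3 kcal = 4.113×10^5 J; m = 0.836 lb = 0.3792 kg.
v = 1473 m/s
1473 m/s × (1 mph / 0.4470 m/s) = 3295 mph

3290 mph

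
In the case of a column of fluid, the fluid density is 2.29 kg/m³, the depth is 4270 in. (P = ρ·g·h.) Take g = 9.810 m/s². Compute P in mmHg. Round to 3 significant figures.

P is given directly by: P = ρgh.
ρ = 2.29 kg/m³; h = 4270 in = 108.5 m; g = 9.810 m/s².
P = 2436 Pa  (the unit combination reduces to kg/(m·s²) = Pa)
2436 Pa × (1 mmHg / 133.3 Pa) = 18.28 mmHg

18.3 mmHg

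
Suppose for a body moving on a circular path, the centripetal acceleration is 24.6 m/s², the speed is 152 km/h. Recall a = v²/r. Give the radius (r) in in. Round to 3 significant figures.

2850 in

Rearranging a = v²/r for r: r = v²/a.
a = 24.6 m/s²; v = 152 km/h = 42.22 m/s.
r = 72.47 m
72.47 m × (1 in / 0.02540 m) = 2853 in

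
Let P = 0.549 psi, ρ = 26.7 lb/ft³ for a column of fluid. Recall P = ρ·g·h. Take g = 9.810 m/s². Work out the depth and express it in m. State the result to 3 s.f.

Rearranging: h = P/(ρ·g).
P = 0.549 psi = 3785 Pa; ρ = 26.7 lb/ft³ = 427.7 kg/m³; g = 9.810 m/s².
h = 0.9022 m

0.902 m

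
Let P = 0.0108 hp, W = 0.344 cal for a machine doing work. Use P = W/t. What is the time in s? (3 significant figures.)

0.179 s

Rearranging P = W/t for t: t = W/P.
P = 0.0108 hp = 8.054 W; W = 0.344 cal = 1.439 J.
t = 0.1787 s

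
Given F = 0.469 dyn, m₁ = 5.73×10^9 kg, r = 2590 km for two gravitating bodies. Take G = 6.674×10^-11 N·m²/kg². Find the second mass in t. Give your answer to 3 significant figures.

Rearranging F = G·m₁·m₂/r² for m₂: m₂ = F·r²/(G·m₁).
F = 0.469 dyn = 4.690×10^-6 N; m₁ = 5.73×10^9 kg; r = 2590 km = 2.590×10^6 m; G = 6.674×10^-11 N·m²/kg².
m₂ = 8.227×10^7 kg
8.227×10^7 kg × (1 t / 1000 kg) = 82268 t

82300 t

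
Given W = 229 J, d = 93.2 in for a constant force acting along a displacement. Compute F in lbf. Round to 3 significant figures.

Solving W = F·d for F: F = W/d.
W = 229 J; d = 93.2 in = 2.367 m.
F = 96.74 N  (the unit combination reduces to kg·m/s² = N)
96.74 N × (1 lbf / 4.448 N) = 21.75 lbf

21.7 lbf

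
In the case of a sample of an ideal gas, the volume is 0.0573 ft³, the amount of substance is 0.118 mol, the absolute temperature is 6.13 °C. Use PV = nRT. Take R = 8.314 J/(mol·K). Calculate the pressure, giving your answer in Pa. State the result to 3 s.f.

1.69×10^5 Pa

Directly: P = nRT/V.
V = 0.0573 ft³ = 0.001623 m³; n = 0.118 mol; T = 6.13 °C = 279.3 K; R = 8.314 J/(mol·K).
P = 1.689×10^5 Pa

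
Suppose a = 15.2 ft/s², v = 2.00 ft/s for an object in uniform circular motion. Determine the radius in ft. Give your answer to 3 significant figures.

0.263 ft

Solving a = v²/r for r: r = v²/a.
a = 15.2 ft/s² = 4.633 m/s²; v = 2.00 ft/s = 0.6096 m/s.
r = 0.08021 m
0.08021 m × (1 ft / 0.3048 m) = 0.2632 ft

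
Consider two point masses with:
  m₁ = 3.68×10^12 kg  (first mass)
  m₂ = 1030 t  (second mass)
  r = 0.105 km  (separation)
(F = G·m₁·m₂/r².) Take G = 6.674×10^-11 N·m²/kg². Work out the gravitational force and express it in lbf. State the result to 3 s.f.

5160 lbf

From Newton's law of gravitation: F = Gm₁m₂/r².
m₁ = 3.68×10^12 kg; m₂ = 1030 t = 1.030×10^6 kg; r = 0.105 km = 105.0 m; G = 6.674×10^-11 N·m²/kg².
F = 22945 N  (the unit combination reduces to kg·m/s² = N)
22945 N × (1 lbf / 4.448 N) = 5158 lbf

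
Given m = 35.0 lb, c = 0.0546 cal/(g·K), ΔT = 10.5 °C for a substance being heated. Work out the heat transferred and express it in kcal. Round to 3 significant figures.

Q is given directly by: Q = mcΔT.
m = 35.0 lb = 15.88 kg; c = 0.0546 cal/(g·K) = 228.4 J/(kg·K); ΔT = 10.5 °C = 10.50 K.
Q = 38081 J
38081 J × (1 kcal / 4184 J) = 9.102 kcal

9.10 kcal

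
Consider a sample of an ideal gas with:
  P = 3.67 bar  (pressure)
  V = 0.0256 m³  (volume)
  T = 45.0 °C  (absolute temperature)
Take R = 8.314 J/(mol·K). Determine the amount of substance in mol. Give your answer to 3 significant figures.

From the ideal-gas law: n = PV/(RT).
P = 3.67 bar = 3.670×10^5 Pa; V = 0.0256 m³; T = 45.0 °C = 318.1 K; R = 8.314 J/(mol·K).
n = 3.552 mol

3.55 mol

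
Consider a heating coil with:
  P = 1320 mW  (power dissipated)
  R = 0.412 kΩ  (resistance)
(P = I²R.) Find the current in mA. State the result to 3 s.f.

56.6 mA

Solving P = I²R for I: I = √(P/R).
P = 1320 mW = 1.320 W; R = 0.412 kΩ = 412.0 Ω.
I = 0.05660 A
0.05660 A × (1 mA / 0.001000 A) = 56.60 mA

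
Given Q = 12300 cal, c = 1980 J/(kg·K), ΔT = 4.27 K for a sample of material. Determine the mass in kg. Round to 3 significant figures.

Rearranging: m = Q/(c·ΔT).
Q = 12300 cal = 51463 J; c = 1980 J/(kg·K); ΔT = 4.27 K.
m = 6.087 kg

6.09 kg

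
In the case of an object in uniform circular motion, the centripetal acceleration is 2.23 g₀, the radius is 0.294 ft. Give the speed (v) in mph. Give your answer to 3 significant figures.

3.13 mph

Solving a = v²/r for v: v = √(a·r).
a = 2.23 g₀ = 21.87 m/s²; r = 0.294 ft = 0.08961 m.
v = 1.400 m/s
1.400 m/s × (1 mph / 0.4470 m/s) = 3.131 mph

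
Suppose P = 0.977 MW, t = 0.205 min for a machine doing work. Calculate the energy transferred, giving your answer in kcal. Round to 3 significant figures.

Rearranging: W = P·t.
P = 0.977 MW = 9.770×10^5 W; t = 0.205 min = 12.30 s.
W = 1.202×10^7 J  (the unit combination reduces to kg·m²/s² = J)
1.202×10^7 J × (1 kcal / 4184 J) = 2872 kcal

2870 kcal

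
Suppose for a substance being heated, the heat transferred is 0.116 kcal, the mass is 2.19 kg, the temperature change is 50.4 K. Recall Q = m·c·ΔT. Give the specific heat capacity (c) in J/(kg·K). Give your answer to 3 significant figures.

Solving Q = m·c·ΔT for c: c = Q/(m·ΔT).
Q = 0.116 kcal = 485.3 J; m = 2.19 kg; ΔT = 50.4 K.
c = 4.397 J/(kg·K)

4.40 J/(kg·K)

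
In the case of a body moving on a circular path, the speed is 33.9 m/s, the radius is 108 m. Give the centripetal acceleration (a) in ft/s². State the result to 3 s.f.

34.9 ft/s²

Directly: a = v²/r.
v = 33.9 m/s; r = 108 m.
a = 10.64 m/s²
10.64 m/s² × (1 ft/s² / 0.3048 m/s²) = 34.91 ft/s²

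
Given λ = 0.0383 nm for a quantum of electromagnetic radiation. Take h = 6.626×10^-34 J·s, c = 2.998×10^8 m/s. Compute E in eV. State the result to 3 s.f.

32400 eV

Directly: E = hc/λ.
λ = 0.0383 nm = 3.830×10^-11 m; h = 6.626×10^-34 J·s; c = 2.998×10^8 m/s.
E = 5.187×10^-15 J
5.187×10^-15 J × (1 eV / 1.602×10^-19 J) = 32372 eV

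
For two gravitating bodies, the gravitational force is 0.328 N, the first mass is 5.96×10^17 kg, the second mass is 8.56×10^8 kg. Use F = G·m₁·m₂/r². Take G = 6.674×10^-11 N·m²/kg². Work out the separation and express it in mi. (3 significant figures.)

2.00×10^5 mi

From Newton's law of gravitation: r = √(G·m₁m₂/F).
F = 0.328 N; m₁ = 5.96×10^17 kg; m₂ = 8.56×10^8 kg; G = 6.674×10^-11 N·m²/kg².
r = 3.222×10^8 m
3.222×10^8 m × (1 mi / 1609 m) = 2.002×10^5 mi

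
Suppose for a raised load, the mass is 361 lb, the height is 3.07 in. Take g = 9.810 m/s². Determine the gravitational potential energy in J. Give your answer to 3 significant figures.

125 J

PE is given directly by: PE = mgh.
m = 361 lb = 163.7 kg; h = 3.07 in = 0.07798 m; g = 9.810 m/s².
PE = 125.3 J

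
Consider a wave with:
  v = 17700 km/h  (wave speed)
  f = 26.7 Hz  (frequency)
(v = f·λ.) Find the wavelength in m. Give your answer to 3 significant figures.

184 m

Rearranging v = f·λ for λ: λ = v/f.
v = 17700 km/h = 4917 m/s; f = 26.7 Hz.
λ = 184.1 m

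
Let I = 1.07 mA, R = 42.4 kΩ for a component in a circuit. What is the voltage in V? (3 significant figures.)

From Ohm's law: V = IR.
I = 1.07 mA = 0.001070 A; R = 42.4 kΩ = 42400 Ω.
V = 45.37 V  (the unit combination reduces to kg·m²/(A·s³) = V)

45.4 V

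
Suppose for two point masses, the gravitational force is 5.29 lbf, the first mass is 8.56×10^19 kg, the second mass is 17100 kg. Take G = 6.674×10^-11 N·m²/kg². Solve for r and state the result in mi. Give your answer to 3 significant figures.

1270 mi

Solving F = G·m₁·m₂/r² for r: r = √(G·m₁m₂/F).
F = 5.29 lbf = 23.53 N; m₁ = 8.56×10^19 kg; m₂ = 17100 kg; G = 6.674×10^-11 N·m²/kg².
r = 2.038×10^6 m
2.038×10^6 m × (1 mi / 1609 m) = 1266 mi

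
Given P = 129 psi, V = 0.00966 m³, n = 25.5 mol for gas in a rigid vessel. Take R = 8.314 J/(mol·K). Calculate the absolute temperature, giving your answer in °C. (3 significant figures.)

-233 °C

Solving PV = nRT for T: T = PV/(nR).
P = 129 psi = 8.894×10^5 Pa; V = 0.00966 m³; n = 25.5 mol; R = 8.314 J/(mol·K).
T = 40.53 K
40.53 K − 273.15 = -232.6 °C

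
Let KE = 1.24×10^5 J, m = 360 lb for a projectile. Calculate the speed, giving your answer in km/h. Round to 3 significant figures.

140 km/h

Rearranging KE = ½mv² for v: v = √(2·KE/m).
KE = 1.24×10^5 J; m = 360 lb = 163.3 kg.
v = 38.97 m/s
38.97 m/s × (1 km/h / 0.2778 m/s) = 140.3 km/h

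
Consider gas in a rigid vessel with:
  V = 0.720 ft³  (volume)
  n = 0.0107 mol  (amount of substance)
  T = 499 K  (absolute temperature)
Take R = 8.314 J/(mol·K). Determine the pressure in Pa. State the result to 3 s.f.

Directly: P = nRT/V.
V = 0.720 ft³ = 0.02039 m³; n = 0.0107 mol; T = 499 K; R = 8.314 J/(mol·K).
P = 2177 Pa  (the unit combination reduces to kg/(m·s²) = Pa)

2180 Pa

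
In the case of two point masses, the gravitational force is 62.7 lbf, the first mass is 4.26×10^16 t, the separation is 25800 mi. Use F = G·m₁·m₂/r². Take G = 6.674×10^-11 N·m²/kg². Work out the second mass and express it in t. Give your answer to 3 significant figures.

1.69×10^5 t

Rearranging F = G·m₁·m₂/r² for m₂: m₂ = F·r²/(G·m₁).
F = 62.7 lbf = 278.9 N; m₁ = 4.26×10^16 t = 4.260×10^19 kg; r = 25800 mi = 4.152×10^7 m; G = 6.674×10^-11 N·m²/kg².
m₂ = 1.691×10^8 kg
1.691×10^8 kg × (1 t / 1000 kg) = 1.691×10^5 t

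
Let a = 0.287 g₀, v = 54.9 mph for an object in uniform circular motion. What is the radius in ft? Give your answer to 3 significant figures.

702 ft

Rearranging: r = v²/a.
a = 0.287 g₀ = 2.815 m/s²; v = 54.9 mph = 24.54 m/s.
r = 214.0 m
214.0 m × (1 ft / 0.3048 m) = 702.1 ft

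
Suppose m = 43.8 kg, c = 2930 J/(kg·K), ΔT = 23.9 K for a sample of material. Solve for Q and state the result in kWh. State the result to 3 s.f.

0.852 kWh

Q is given directly by: Q = mcΔT.
m = 43.8 kg; c = 2930 J/(kg·K); ΔT = 23.9 K.
Q = 3.067×10^6 J
3.067×10^6 J × (1 kWh / 3.600×10^6 J) = 0.8520 kWh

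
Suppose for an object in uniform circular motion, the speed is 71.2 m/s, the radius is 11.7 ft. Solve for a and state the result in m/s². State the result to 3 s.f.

a is given directly by: a = v²/r.
v = 71.2 m/s; r = 11.7 ft = 3.566 m.
a = 1422 m/s²

1420 m/s²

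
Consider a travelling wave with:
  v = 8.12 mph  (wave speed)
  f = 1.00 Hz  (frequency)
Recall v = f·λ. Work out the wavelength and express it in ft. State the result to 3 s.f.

11.9 ft

Rearranging: λ = v/f.
v = 8.12 mph = 3.630 m/s; f = 1.00 Hz.
λ = 3.630 m
3.630 m × (1 ft / 0.3048 m) = 11.91 ft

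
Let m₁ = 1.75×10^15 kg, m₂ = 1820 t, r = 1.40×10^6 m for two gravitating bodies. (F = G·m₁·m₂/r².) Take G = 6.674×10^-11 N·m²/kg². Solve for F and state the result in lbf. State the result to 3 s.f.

Directly: F = Gm₁m₂/r².
m₁ = 1.75×10^15 kg; m₂ = 1820 t = 1.820×10^6 kg; r = 1.40×10^6 m; G = 6.674×10^-11 N·m²/kg².
F = 0.1085 N
0.1085 N × (1 lbf / 4.448 N) = 0.02438 lbf

0.0244 lbf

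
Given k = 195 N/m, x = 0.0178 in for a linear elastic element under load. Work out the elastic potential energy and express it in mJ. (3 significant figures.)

0.0199 mJ

U is given directly by: U = ½kx².
k = 195 N/m; x = 0.0178 in = 4.521×10^-4 m.
U = 1.993×10^-5 J  (the unit combination reduces to kg·m²/s² = J)
1.993×10^-5 J × (1 mJ / 0.001000 J) = 0.01993 mJ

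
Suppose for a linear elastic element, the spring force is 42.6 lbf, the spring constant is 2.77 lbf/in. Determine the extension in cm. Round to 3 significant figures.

From Hooke's law: x = F/k.
F = 42.6 lbf = 189.5 N; k = 2.77 lbf/in = 485.1 N/m.
x = 0.3906 m
0.3906 m × (1 cm / 0.01000 m) = 39.06 cm

39.1 cm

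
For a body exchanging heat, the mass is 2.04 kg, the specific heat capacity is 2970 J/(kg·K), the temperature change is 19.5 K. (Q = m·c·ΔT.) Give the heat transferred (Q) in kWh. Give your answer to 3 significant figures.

0.0328 kWh

Q is given directly by: Q = mcΔT.
m = 2.04 kg; c = 2970 J/(kg·K); ΔT = 19.5 K.
Q = 1.181×10^5 J  (the unit combination reduces to kg·m²/s² = J)
1.181×10^5 J × (1 kWh / 3.600×10^6 J) = 0.03282 kWh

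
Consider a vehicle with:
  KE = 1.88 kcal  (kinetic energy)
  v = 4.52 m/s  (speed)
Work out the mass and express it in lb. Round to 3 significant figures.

1700 lb

Rearranging: m = 2·KE/v².
KE = 1.88 kcal = 7866 J; v = 4.52 m/s.
m = 770.0 kg
770.0 kg × (1 lb / 0.4536 kg) = 1698 lb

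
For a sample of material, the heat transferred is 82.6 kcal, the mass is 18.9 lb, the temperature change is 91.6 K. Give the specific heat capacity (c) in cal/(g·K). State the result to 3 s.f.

Rearranging Q = m·c·ΔT for c: c = Q/(m·ΔT).
Q = 82.6 kcal = 3.456×10^5 J; m = 18.9 lb = 8.573 kg; ΔT = 91.6 K.
c = 440.1 J/(kg·K)
440.1 J/(kg·K) × (1 cal/(g·K) / 4184 J/(kg·K)) = 0.1052 cal/(g·K)

0.105 cal/(g·K)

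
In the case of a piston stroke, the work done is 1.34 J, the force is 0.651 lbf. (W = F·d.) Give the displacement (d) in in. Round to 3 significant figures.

18.2 in

Rearranging W = F·d for d: d = W/F.
W = 1.34 J; F = 0.651 lbf = 2.896 N.
d = 0.4627 m
0.4627 m × (1 in / 0.02540 m) = 18.22 in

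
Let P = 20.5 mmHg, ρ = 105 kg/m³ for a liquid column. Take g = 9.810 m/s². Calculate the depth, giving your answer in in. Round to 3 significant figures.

104 in

Rearranging: h = P/(ρ·g).
P = 20.5 mmHg = 2733 Pa; ρ = 105 kg/m³; g = 9.810 m/s².
h = 2.653 m
2.653 m × (1 in / 0.02540 m) = 104.5 in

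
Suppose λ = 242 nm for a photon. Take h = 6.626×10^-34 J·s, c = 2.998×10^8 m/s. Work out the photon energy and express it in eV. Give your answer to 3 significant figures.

5.12 eV

E is given directly by: E = hc/λ.
λ = 242 nm = 2.420×10^-7 m; h = 6.626×10^-34 J·s; c = 2.998×10^8 m/s.
E = 8.209×10^-19 J
8.209×10^-19 J × (1 eV / 1.602×10^-19 J) = 5.123 eV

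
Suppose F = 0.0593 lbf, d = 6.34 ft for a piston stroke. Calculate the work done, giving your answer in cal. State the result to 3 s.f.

W is given directly by: W = F·d.
F = 0.0593 lbf = 0.2638 N; d = 6.34 ft = 1.932 m.
W = 0.5097 J
0.5097 J × (1 cal / 4.184 J) = 0.1218 cal

0.122 cal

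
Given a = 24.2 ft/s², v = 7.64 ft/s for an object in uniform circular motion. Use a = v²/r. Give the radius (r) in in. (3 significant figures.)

28.9 in

Solving a = v²/r for r: r = v²/a.
a = 24.2 ft/s² = 7.376 m/s²; v = 7.64 ft/s = 2.329 m/s.
r = 0.7352 m
0.7352 m × (1 in / 0.02540 m) = 28.94 in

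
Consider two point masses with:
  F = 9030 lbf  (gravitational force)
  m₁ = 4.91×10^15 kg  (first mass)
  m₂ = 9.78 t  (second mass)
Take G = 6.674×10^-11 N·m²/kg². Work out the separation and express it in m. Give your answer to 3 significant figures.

From Newton's law of gravitation: r = √(G·m₁m₂/F).
F = 9030 lbf = 40167 N; m₁ = 4.91×10^15 kg; m₂ = 9.78 t = 9780 kg; G = 6.674×10^-11 N·m²/kg².
r = 282.5 m

282 m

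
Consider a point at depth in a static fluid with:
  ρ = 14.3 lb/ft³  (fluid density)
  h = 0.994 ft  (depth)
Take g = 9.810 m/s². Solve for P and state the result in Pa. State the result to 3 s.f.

Directly: P = ρgh.
ρ = 14.3 lb/ft³ = 229.1 kg/m³; h = 0.994 ft = 0.3030 m; g = 9.810 m/s².
P = 680.8 Pa

681 Pa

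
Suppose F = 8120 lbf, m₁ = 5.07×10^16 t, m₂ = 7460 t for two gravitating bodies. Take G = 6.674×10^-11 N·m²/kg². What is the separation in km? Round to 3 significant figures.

836 km

Rearranging: r = √(G·m₁m₂/F).
F = 8120 lbf = 36120 N; m₁ = 5.07×10^16 t = 5.070×10^19 kg; m₂ = 7460 t = 7.460×10^6 kg; G = 6.674×10^-11 N·m²/kg².
r = 8.360×10^5 m
8.360×10^5 m × (1 km / 1000 m) = 836.0 km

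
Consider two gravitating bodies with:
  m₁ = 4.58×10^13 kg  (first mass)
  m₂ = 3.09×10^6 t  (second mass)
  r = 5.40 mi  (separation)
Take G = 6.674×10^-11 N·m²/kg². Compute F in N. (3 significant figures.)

1.25×10^5 N

F is given directly by: F = Gm₁m₂/r².
m₁ = 4.58×10^13 kg; m₂ = 3.09×10^6 t = 3.090×10^9 kg; r = 5.40 mi = 8690 m; G = 6.674×10^-11 N·m²/kg².
F = 1.251×10^5 N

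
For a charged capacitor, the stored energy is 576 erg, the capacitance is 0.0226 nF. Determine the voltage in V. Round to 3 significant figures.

2260 V

Rearranging: V = √(2E/C).
E = 576 erg = 5.760×10^-5 J; C = 0.0226 nF = 2.260×10^-11 F.
V = 2258 V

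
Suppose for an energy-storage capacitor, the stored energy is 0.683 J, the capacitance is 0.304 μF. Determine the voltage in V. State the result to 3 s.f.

Rearranging: V = √(2E/C).
E = 0.683 J; C = 0.304 μF = 3.040×10^-7 F.
V = 2120 V

2120 V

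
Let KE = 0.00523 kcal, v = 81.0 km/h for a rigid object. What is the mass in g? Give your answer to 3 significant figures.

Solving KE = ½mv² for m: m = 2·KE/v².
KE = 0.00523 kcal = 21.88 J; v = 81.0 km/h = 22.50 m/s.
m = 0.08645 kg
0.08645 kg × (1 g / 0.001000 kg) = 86.45 g

86.4 g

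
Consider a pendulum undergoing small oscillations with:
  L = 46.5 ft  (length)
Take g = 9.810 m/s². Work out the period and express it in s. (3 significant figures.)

Directly: T = 2π√(L/g).
L = 46.5 ft = 14.17 m; g = 9.810 m/s².
T = 7.552 s

7.55 s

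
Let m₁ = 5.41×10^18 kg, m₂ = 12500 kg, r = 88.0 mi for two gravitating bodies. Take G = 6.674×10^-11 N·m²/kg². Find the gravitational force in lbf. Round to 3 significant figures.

50.6 lbf

Directly: F = Gm₁m₂/r².
m₁ = 5.41×10^18 kg; m₂ = 12500 kg; r = 88.0 mi = 1.416×10^5 m; G = 6.674×10^-11 N·m²/kg².
F = 225.0 N  (the unit combination reduces to kg·m/s² = N)
225.0 N × (1 lbf / 4.448 N) = 50.59 lbf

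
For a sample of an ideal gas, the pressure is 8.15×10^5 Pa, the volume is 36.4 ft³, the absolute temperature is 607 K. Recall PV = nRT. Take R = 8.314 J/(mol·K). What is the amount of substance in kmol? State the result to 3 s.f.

0.166 kmol

From the ideal-gas law: n = PV/(RT).
P = 8.15×10^5 Pa; V = 36.4 ft³ = 1.031 m³; T = 607 K; R = 8.314 J/(mol·K).
n = 166.5 mol
166.5 mol × (1 kmol / 1000 mol) = 0.1665 kmol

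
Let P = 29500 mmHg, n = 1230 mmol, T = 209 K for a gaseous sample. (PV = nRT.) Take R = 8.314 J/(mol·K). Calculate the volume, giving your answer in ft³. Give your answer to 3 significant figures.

Rearranging PV = nRT for V: V = nRT/P.
P = 29500 mmHg = 3.933×10^6 Pa; n = 1230 mmol = 1.230 mol; T = 209 K; R = 8.314 J/(mol·K).
V = 5.434×10^-4 m³
5.434×10^-4 m³ × (1 ft³ / 0.02832 m³) = 0.01919 ft³

0.0192 ft³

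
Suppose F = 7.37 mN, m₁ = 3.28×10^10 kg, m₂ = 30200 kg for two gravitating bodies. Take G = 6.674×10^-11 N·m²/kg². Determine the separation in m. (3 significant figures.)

Rearranging: r = √(G·m₁m₂/F).
F = 7.37 mN = 0.007370 N; m₁ = 3.28×10^10 kg; m₂ = 30200 kg; G = 6.674×10^-11 N·m²/kg².
r = 2995 m

3000 m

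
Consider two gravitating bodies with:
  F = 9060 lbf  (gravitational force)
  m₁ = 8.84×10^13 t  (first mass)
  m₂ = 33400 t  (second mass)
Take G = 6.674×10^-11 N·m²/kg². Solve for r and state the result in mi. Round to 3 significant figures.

From Newton's law of gravitation: r = √(G·m₁m₂/F).
F = 9060 lbf = 40301 N; m₁ = 8.84×10^13 t = 8.840×10^16 kg; m₂ = 33400 t = 3.340×10^7 kg; G = 6.674×10^-11 N·m²/kg².
r = 69925 m
69925 m × (1 mi / 1609 m) = 43.45 mi

43.4 mi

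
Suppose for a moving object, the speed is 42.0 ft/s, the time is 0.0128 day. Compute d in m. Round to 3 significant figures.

14200 m

Rearranging: d = v·t.
v = 42.0 ft/s = 12.80 m/s; t = 0.0128 day = 1106 s.
d = 14158 m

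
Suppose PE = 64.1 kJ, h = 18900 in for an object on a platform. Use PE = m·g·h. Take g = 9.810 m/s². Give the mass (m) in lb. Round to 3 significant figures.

Rearranging: m = PE/(g·h).
PE = 64.1 kJ = 64100 J; h = 18900 in = 480.1 m; g = 9.810 m/s².
m = 13.61 kg
13.61 kg × (1 lb / 0.4536 kg) = 30.01 lb

30.0 lb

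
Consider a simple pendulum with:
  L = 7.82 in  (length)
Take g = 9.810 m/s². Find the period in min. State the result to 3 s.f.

T is given directly by: T = 2π√(L/g).
L = 7.82 in = 0.1986 m; g = 9.810 m/s².
T = 0.8941 s
0.8941 s × (1 min / 60.00 s) = 0.01490 min

0.0149 min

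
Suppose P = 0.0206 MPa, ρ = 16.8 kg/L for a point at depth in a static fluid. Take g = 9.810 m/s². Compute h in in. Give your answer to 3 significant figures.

4.92 in

Rearranging: h = P/(ρ·g).
P = 0.0206 MPa = 20600 Pa; ρ = 16.8 kg/L = 16800 kg/m³; g = 9.810 m/s².
h = 0.1250 m
0.1250 m × (1 in / 0.02540 m) = 4.921 in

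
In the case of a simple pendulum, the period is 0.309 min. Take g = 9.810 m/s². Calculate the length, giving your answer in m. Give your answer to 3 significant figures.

85.4 m

Solving T = 2π√(L/g) for L: L = g·(T/2π)².
T = 0.309 min = 18.54 s; g = 9.810 m/s².
L = 85.41 m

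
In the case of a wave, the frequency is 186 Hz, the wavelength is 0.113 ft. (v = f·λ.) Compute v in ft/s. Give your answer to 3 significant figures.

21.0 ft/s

Directly: v = fλ.
f = 186 Hz; λ = 0.113 ft = 0.03444 m.
v = 6.406 m/s
6.406 m/s × (1 ft/s / 0.3048 m/s) = 21.02 ft/s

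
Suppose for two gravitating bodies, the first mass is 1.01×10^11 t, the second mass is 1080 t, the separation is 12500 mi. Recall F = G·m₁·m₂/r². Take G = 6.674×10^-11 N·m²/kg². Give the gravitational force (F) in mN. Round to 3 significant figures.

0.0180 mN

Directly: F = Gm₁m₂/r².
m₁ = 1.01×10^11 t = 1.010×10^14 kg; m₂ = 1080 t = 1.080×10^6 kg; r = 12500 mi = 2.012×10^7 m; G = 6.674×10^-11 N·m²/kg².
F = 1.799×10^-5 N  (the unit combination reduces to kg·m/s² = N)
1.799×10^-5 N × (1 mN / 0.001000 N) = 0.01799 mN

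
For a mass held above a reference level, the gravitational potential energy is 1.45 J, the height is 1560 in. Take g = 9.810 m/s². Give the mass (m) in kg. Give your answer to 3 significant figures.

0.00373 kg

Rearranging: m = PE/(g·h).
PE = 1.45 J; h = 1560 in = 39.62 m; g = 9.810 m/s².
m = 0.003730 kg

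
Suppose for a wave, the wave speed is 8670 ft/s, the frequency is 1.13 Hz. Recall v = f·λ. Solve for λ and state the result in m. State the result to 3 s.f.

2340 m

Solving v = f·λ for λ: λ = v/f.
v = 8670 ft/s = 2643 m/s; f = 1.13 Hz.
λ = 2339 m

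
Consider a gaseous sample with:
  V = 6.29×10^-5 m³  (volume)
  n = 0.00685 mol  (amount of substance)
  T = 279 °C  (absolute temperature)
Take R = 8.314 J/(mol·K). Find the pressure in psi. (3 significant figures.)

72.5 psi

Directly: P = nRT/V.
V = 6.29×10^-5 m³; n = 0.00685 mol; T = 279 °C = 552.1 K; R = 8.314 J/(mol·K).
P = 4.999×10^5 Pa  (the unit combination reduces to kg/(m·s²) = Pa)
4.999×10^5 Pa × (1 psi / 6895 Pa) = 72.51 psi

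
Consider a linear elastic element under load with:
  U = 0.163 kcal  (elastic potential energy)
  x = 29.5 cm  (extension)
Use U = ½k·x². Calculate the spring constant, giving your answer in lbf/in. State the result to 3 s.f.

89.5 lbf/in

Rearranging U = ½k·x² for k: k = 2U/x².
U = 0.163 kcal = 682.0 J; x = 29.5 cm = 0.2950 m.
k = 15673 N/m
15673 N/m × (1 lbf/in / 175.1 N/m) = 89.50 lbf/in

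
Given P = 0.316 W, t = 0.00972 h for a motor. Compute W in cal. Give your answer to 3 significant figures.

Rearranging P = W/t for W: W = P·t.
P = 0.316 W; t = 0.00972 h = 34.99 s.
W = 11.06 J  (the unit combination reduces to kg·m²/s² = J)
11.06 J × (1 cal / 4.184 J) = 2.643 cal

2.64 cal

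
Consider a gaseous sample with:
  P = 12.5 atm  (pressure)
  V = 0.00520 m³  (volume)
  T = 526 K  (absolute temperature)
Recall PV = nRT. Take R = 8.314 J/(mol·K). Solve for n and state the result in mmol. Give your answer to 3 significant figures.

1510 mmol

From the ideal-gas law: n = PV/(RT).
P = 12.5 atm = 1.267×10^6 Pa; V = 0.00520 m³; T = 526 K; R = 8.314 J/(mol·K).
n = 1.506 mol
1.506 mol × (1 mmol / 0.001000 mol) = 1506 mmol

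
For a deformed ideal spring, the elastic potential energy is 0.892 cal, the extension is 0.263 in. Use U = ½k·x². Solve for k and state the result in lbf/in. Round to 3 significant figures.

Rearranging: k = 2U/x².
U = 0.892 cal = 3.732 J; x = 0.263 in = 0.006680 m.
k = 1.673×10^5 N/m
1.673×10^5 N/m × (1 lbf/in / 175.1 N/m) = 955.1 lbf/in

955 lbf/in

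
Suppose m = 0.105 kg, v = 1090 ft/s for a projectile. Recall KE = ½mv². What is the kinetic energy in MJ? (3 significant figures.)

Directly: KE = ½mv².
m = 0.105 kg; v = 1090 ft/s = 332.2 m/s.
KE = 5795 J  (the unit combination reduces to kg·m²/s² = J)
5795 J × (1 MJ / 1.000×10^6 J) = 0.005795 MJ

0.00579 MJ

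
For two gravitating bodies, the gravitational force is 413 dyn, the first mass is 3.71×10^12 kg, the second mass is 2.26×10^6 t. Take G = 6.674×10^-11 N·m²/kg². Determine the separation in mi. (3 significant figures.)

From Newton's law of gravitation: r = √(G·m₁m₂/F).
F = 413 dyn = 0.004130 N; m₁ = 3.71×10^12 kg; m₂ = 2.26×10^6 t = 2.260×10^9 kg; G = 6.674×10^-11 N·m²/kg².
r = 1.164×10^7 m
1.164×10^7 m × (1 mi / 1609 m) = 7233 mi

7230 mi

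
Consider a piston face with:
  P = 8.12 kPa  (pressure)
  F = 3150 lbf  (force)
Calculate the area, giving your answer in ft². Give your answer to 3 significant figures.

18.6 ft²

Rearranging: A = F/P.
P = 8.12 kPa = 8120 Pa; F = 3150 lbf = 14012 N.
A = 1.726 m²
1.726 m² × (1 ft² / 0.09290 m²) = 18.57 ft²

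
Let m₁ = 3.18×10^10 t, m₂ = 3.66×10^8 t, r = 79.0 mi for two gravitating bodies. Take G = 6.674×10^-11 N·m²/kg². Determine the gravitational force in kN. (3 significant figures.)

48.1 kN

From Newton's law of gravitation: F = Gm₁m₂/r².
m₁ = 3.18×10^10 t = 3.180×10^13 kg; m₂ = 3.66×10^8 t = 3.660×10^11 kg; r = 79.0 mi = 1.271×10^5 m; G = 6.674×10^-11 N·m²/kg².
F = 48055 N  (the unit combination reduces to kg·m/s² = N)
48055 N × (1 kN / 1000 N) = 48.06 kN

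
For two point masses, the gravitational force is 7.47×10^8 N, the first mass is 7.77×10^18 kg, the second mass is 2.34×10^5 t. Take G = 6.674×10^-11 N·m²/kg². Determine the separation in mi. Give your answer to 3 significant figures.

From Newton's law of gravitation: r = √(G·m₁m₂/F).
F = 7.47×10^8 N; m₁ = 7.77×10^18 kg; m₂ = 2.34×10^5 t = 2.340×10^8 kg; G = 6.674×10^-11 N·m²/kg².
r = 12745 m
12745 m × (1 mi / 1609 m) = 7.920 mi

7.92 mi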